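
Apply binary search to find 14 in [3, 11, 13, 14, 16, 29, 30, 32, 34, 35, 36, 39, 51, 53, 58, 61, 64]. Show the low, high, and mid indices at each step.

Binary search for 14 in [3, 11, 13, 14, 16, 29, 30, 32, 34, 35, 36, 39, 51, 53, 58, 61, 64]:

lo=0, hi=16, mid=8, arr[mid]=34 -> 34 > 14, search left half
lo=0, hi=7, mid=3, arr[mid]=14 -> Found target at index 3!

Binary search finds 14 at index 3 after 2 comparisons. The search repeatedly halves the search space by comparing with the middle element.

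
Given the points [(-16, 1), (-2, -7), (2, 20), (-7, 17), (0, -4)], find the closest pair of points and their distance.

Computing all pairwise distances among 5 points:

d((-16, 1), (-2, -7)) = 16.1245
d((-16, 1), (2, 20)) = 26.1725
d((-16, 1), (-7, 17)) = 18.3576
d((-16, 1), (0, -4)) = 16.7631
d((-2, -7), (2, 20)) = 27.2947
d((-2, -7), (-7, 17)) = 24.5153
d((-2, -7), (0, -4)) = 3.6056 <-- minimum
d((2, 20), (-7, 17)) = 9.4868
d((2, 20), (0, -4)) = 24.0832
d((-7, 17), (0, -4)) = 22.1359

Closest pair: (-2, -7) and (0, -4) with distance 3.6056

The closest pair is (-2, -7) and (0, -4) with Euclidean distance 3.6056. For 5 points, brute-force pairwise comparison is shown above. For large n, the divide-and-conquer algorithm (sort by x, recurse on halves, check the dividing strip) achieves O(n log n).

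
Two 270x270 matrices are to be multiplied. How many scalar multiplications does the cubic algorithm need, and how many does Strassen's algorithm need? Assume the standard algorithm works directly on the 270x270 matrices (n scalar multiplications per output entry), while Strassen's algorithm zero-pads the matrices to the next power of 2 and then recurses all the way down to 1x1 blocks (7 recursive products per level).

Matrix multiplication for 270x270 matrices:

Strassen's algorithm requires power-of-2 dimensions. Pad 270x270 to 512x512 (next power of 2).

Standard algorithm: 270^3 = 19683000 multiplications
Strassen's algorithm: 7^(log2(512)) = 7^9 = 40353607 multiplications
Difference: 19683000 - 40353607 = -20670607 (Strassen uses MORE here due to padding overhead — for small or just-over-power-of-2 n, padding can outweigh the per-level savings)

Standard: 19683000 multiplications (270^3). Strassen: 40353607 multiplications (7^9, after padding to 512x512). Strassen reduces 8 recursive multiplications to 7 at each level.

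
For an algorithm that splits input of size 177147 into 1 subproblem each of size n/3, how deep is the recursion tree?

For divide and conquer with division factor 3:

Problem sizes at each level:
Level 0: 177147
Level 1: 59049
Level 2: 19683
Level 3: 6561
Level 4: 2187
Level 5: 729
Level 6: 243
Level 7: 81
Level 8: 27
Level 9: 9
Level 10: 3
Level 11: 1

The root is level 0 and the size-1 base case is level 11 (the tree spans levels 0 through 11, i.e. 12 levels counting the root), so the depth is the number of divisions: log_3(177147) = 11

The recursion tree depth is log_3(177147) = 11. At each level, the problem size is divided by 3, so it takes 11 divisions to reduce to a base case of size 1. The algorithm makes 1 recursive call at each level.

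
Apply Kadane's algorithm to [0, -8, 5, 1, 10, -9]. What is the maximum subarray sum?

Using Kadane's algorithm on [0, -8, 5, 1, 10, -9]:

Scanning through the array:
Position 1 (value -8): max_ending_here = -8, max_so_far = 0
Position 2 (value 5): max_ending_here = 5, max_so_far = 5
Position 3 (value 1): max_ending_here = 6, max_so_far = 6
Position 4 (value 10): max_ending_here = 16, max_so_far = 16
Position 5 (value -9): max_ending_here = 7, max_so_far = 16

Maximum subarray: [5, 1, 10]
Maximum sum: 16

The maximum subarray is [5, 1, 10] with sum 16. This subarray runs from index 2 to index 4.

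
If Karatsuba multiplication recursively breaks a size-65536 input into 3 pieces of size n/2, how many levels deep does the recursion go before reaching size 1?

For divide and conquer with division factor 2:

Problem sizes at each level:
Level 0: 65536
Level 1: 32768
Level 2: 16384
Level 3: 8192
Level 4: 4096
Level 5: 2048
Level 6: 1024
Level 7: 512
Level 8: 256
Level 9: 128
Level 10: 64
Level 11: 32
Level 12: 16
Level 13: 8
Level 14: 4
Level 15: 2
Level 16: 1

The root is level 0 and the size-1 base case is level 16 (the tree spans levels 0 through 16, i.e. 17 levels counting the root), so the depth is the number of divisions: log_2(65536) = 16

The recursion tree depth is log_2(65536) = 16. At each level, the problem size is divided by 2, so it takes 16 divisions to reduce to a base case of size 1. The algorithm makes 3 recursive calls at each level.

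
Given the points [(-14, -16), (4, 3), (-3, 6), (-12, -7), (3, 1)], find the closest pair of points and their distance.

Computing all pairwise distances among 5 points:

d((-14, -16), (4, 3)) = 26.1725
d((-14, -16), (-3, 6)) = 24.5967
d((-14, -16), (-12, -7)) = 9.2195
d((-14, -16), (3, 1)) = 24.0416
d((4, 3), (-3, 6)) = 7.6158
d((4, 3), (-12, -7)) = 18.868
d((4, 3), (3, 1)) = 2.2361 <-- minimum
d((-3, 6), (-12, -7)) = 15.8114
d((-3, 6), (3, 1)) = 7.8102
d((-12, -7), (3, 1)) = 17.0

Closest pair: (4, 3) and (3, 1) with distance 2.2361

The closest pair is (4, 3) and (3, 1) with Euclidean distance 2.2361. For 5 points, brute-force pairwise comparison is shown above. For large n, the divide-and-conquer algorithm (sort by x, recurse on halves, check the dividing strip) achieves O(n log n).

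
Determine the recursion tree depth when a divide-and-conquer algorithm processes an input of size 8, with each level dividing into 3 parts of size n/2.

For divide and conquer with division factor 2:

Problem sizes at each level:
Level 0: 8
Level 1: 4
Level 2: 2
Level 3: 1

The root is level 0 and the size-1 base case is level 3 (the tree spans levels 0 through 3, i.e. 4 levels counting the root), so the depth is the number of divisions: log_2(8) = 3

The recursion tree depth is log_2(8) = 3. At each level, the problem size is divided by 2, so it takes 3 divisions to reduce to a base case of size 1. The algorithm makes 3 recursive calls at each level.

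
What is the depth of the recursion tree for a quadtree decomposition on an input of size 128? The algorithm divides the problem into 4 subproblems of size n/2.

For divide and conquer with division factor 2:

Problem sizes at each level:
Level 0: 128
Level 1: 64
Level 2: 32
Level 3: 16
Level 4: 8
Level 5: 4
Level 6: 2
Level 7: 1

The root is level 0 and the size-1 base case is level 7 (the tree spans levels 0 through 7, i.e. 8 levels counting the root), so the depth is the number of divisions: log_2(128) = 7

The recursion tree depth is log_2(128) = 7. At each level, the problem size is divided by 2, so it takes 7 divisions to reduce to a base case of size 1. The algorithm makes 4 recursive calls at each level.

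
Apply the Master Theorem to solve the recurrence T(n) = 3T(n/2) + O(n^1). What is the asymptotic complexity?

Master Theorem for T(n) = 3T(n/2) + O(n^1):

a = 3, b = 2, c = 1
log_b(a) = log_2(3) = 1.5850

Case 1: c = 1 < log_2(3) = 1.5850
T(n) = O(n^(log_2 3))

For T(n) = 3T(n/2) + O(n^1): log_2(3) = 1.5850. This is Case 1 of the Master Theorem (c < log_b(a), work dominated by leaves), giving O(n^(log_2 3)).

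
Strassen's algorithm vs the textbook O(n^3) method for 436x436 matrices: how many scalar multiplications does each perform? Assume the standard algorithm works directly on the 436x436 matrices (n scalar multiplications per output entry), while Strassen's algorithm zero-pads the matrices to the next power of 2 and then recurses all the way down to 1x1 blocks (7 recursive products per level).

Matrix multiplication for 436x436 matrices:

Strassen's algorithm requires power-of-2 dimensions. Pad 436x436 to 512x512 (next power of 2).

Standard algorithm: 436^3 = 82881856 multiplications
Strassen's algorithm: 7^(log2(512)) = 7^9 = 40353607 multiplications
Savings: 82881856 - 40353607 = 42528249 multiplications

Standard: 82881856 multiplications (436^3). Strassen: 40353607 multiplications (7^9, after padding to 512x512). Strassen reduces 8 recursive multiplications to 7 at each level.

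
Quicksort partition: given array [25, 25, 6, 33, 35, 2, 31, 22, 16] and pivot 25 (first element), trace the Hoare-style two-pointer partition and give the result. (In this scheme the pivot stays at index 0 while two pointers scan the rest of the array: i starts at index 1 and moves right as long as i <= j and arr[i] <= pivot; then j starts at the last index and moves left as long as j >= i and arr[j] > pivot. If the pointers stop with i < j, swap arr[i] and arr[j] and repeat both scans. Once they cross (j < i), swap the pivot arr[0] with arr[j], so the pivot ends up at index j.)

Hoare-style two-pointer partition with pivot = 25:

Initial array: [25, 25, 6, 33, 35, 2, 31, 22, 16]

Pointers start at i = 1, j = 8.
i stops at index 3 (arr[3]=33 > 25), j stops at index 8 (arr[8]=16 <= 25): swap arr[3] and arr[8], array becomes [25, 25, 6, 16, 35, 2, 31, 22, 33]
i stops at index 4 (arr[4]=35 > 25), j stops at index 7 (arr[7]=22 <= 25): swap arr[4] and arr[7], array becomes [25, 25, 6, 16, 22, 2, 31, 35, 33]
i ends at 6, j ends at 5: the pointers have crossed (j < i), so scanning stops.

Swap pivot arr[0] with arr[5] to place pivot at position 5: [2, 25, 6, 16, 22, 25, 31, 35, 33]
Pivot position: 5

After partitioning with pivot 25, the array becomes [2, 25, 6, 16, 22, 25, 31, 35, 33]. The pivot is placed at index 5. All elements to the left of the pivot are <= 25, and all elements to the right are > 25.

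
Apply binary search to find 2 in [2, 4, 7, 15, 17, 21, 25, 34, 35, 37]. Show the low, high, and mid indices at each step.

Binary search for 2 in [2, 4, 7, 15, 17, 21, 25, 34, 35, 37]:

lo=0, hi=9, mid=4, arr[mid]=17 -> 17 > 2, search left half
lo=0, hi=3, mid=1, arr[mid]=4 -> 4 > 2, search left half
lo=0, hi=0, mid=0, arr[mid]=2 -> Found target at index 0!

Binary search finds 2 at index 0 after 3 comparisons. The search repeatedly halves the search space by comparing with the middle element.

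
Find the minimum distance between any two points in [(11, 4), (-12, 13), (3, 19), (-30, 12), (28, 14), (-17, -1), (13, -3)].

Computing all pairwise distances among 7 points:

d((11, 4), (-12, 13)) = 24.6982
d((11, 4), (3, 19)) = 17.0
d((11, 4), (-30, 12)) = 41.7732
d((11, 4), (28, 14)) = 19.7231
d((11, 4), (-17, -1)) = 28.4429
d((11, 4), (13, -3)) = 7.2801 <-- minimum
d((-12, 13), (3, 19)) = 16.1555
d((-12, 13), (-30, 12)) = 18.0278
d((-12, 13), (28, 14)) = 40.0125
d((-12, 13), (-17, -1)) = 14.8661
d((-12, 13), (13, -3)) = 29.6816
d((3, 19), (-30, 12)) = 33.7343
d((3, 19), (28, 14)) = 25.4951
d((3, 19), (-17, -1)) = 28.2843
d((3, 19), (13, -3)) = 24.1661
d((-30, 12), (28, 14)) = 58.0345
d((-30, 12), (-17, -1)) = 18.3848
d((-30, 12), (13, -3)) = 45.5412
d((28, 14), (-17, -1)) = 47.4342
d((28, 14), (13, -3)) = 22.6716
d((-17, -1), (13, -3)) = 30.0666

Closest pair: (11, 4) and (13, -3) with distance 7.2801

The closest pair is (11, 4) and (13, -3) with Euclidean distance 7.2801. For 7 points, brute-force pairwise comparison is shown above. For large n, the divide-and-conquer algorithm (sort by x, recurse on halves, check the dividing strip) achieves O(n log n).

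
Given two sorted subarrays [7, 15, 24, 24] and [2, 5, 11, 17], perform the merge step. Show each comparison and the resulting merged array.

Merging process:

Compare 7 vs 2: take 2 from right. Merged: [2]
Compare 7 vs 5: take 5 from right. Merged: [2, 5]
Compare 7 vs 11: take 7 from left. Merged: [2, 5, 7]
Compare 15 vs 11: take 11 from right. Merged: [2, 5, 7, 11]
Compare 15 vs 17: take 15 from left. Merged: [2, 5, 7, 11, 15]
Compare 24 vs 17: take 17 from right. Merged: [2, 5, 7, 11, 15, 17]
Append remaining from left: [24, 24]. Merged: [2, 5, 7, 11, 15, 17, 24, 24]

Final merged array: [2, 5, 7, 11, 15, 17, 24, 24]
Total comparisons: 6

The merged array is [2, 5, 7, 11, 15, 17, 24, 24], requiring 6 comparisons. The merge step runs in O(n) time where n is the total number of elements.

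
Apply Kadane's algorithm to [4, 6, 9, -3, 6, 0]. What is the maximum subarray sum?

Using Kadane's algorithm on [4, 6, 9, -3, 6, 0]:

Scanning through the array:
Position 1 (value 6): max_ending_here = 10, max_so_far = 10
Position 2 (value 9): max_ending_here = 19, max_so_far = 19
Position 3 (value -3): max_ending_here = 16, max_so_far = 19
Position 4 (value 6): max_ending_here = 22, max_so_far = 22
Position 5 (value 0): max_ending_here = 22, max_so_far = 22

Maximum subarray: [4, 6, 9, -3, 6]
Maximum sum: 22

The maximum subarray is [4, 6, 9, -3, 6] with sum 22. This subarray runs from index 0 to index 4.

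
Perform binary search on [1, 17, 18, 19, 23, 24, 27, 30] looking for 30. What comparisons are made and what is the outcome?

Binary search for 30 in [1, 17, 18, 19, 23, 24, 27, 30]:

lo=0, hi=7, mid=3, arr[mid]=19 -> 19 < 30, search right half
lo=4, hi=7, mid=5, arr[mid]=24 -> 24 < 30, search right half
lo=6, hi=7, mid=6, arr[mid]=27 -> 27 < 30, search right half
lo=7, hi=7, mid=7, arr[mid]=30 -> Found target at index 7!

Binary search finds 30 at index 7 after 4 comparisons. The search repeatedly halves the search space by comparing with the middle element.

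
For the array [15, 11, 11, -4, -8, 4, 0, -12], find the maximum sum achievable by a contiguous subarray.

Using Kadane's algorithm on [15, 11, 11, -4, -8, 4, 0, -12]:

Scanning through the array:
Position 1 (value 11): max_ending_here = 26, max_so_far = 26
Position 2 (value 11): max_ending_here = 37, max_so_far = 37
Position 3 (value -4): max_ending_here = 33, max_so_far = 37
Position 4 (value -8): max_ending_here = 25, max_so_far = 37
Position 5 (value 4): max_ending_here = 29, max_so_far = 37
Position 6 (value 0): max_ending_here = 29, max_so_far = 37
Position 7 (value -12): max_ending_here = 17, max_so_far = 37

Maximum subarray: [15, 11, 11]
Maximum sum: 37

The maximum subarray is [15, 11, 11] with sum 37. This subarray runs from index 0 to index 2.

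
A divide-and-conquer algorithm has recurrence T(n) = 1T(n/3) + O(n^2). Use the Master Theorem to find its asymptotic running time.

Master Theorem for T(n) = 1T(n/3) + O(n^2):

a = 1, b = 3, c = 2
log_b(a) = log_3(1) = 0.0000

Case 3: c = 2 > log_3(1) = 0.0000
T(n) = O(n^2) = O(n^2)

For T(n) = 1T(n/3) + O(n^2): log_3(1) = 0.0000. This is Case 3 of the Master Theorem (c > log_b(a), work dominated by root), giving O(n^2).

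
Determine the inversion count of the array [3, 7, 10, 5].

Finding inversions in [3, 7, 10, 5]:

(1, 3): arr[1]=7 > arr[3]=5
(2, 3): arr[2]=10 > arr[3]=5

Total inversions: 2

The array has 2 inversion(s): (1,3), (2,3). Each pair (i,j) satisfies i < j and arr[i] > arr[j].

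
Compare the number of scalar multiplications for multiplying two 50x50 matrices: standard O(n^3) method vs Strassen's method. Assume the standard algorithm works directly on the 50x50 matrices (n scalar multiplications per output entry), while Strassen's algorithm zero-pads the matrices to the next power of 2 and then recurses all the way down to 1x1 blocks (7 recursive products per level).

Matrix multiplication for 50x50 matrices:

Strassen's algorithm requires power-of-2 dimensions. Pad 50x50 to 64x64 (next power of 2).

Standard algorithm: 50^3 = 125000 multiplications
Strassen's algorithm: 7^(log2(64)) = 7^6 = 117649 multiplications
Savings: 125000 - 117649 = 7351 multiplications

Standard: 125000 multiplications (50^3). Strassen: 117649 multiplications (7^6, after padding to 64x64). Strassen reduces 8 recursive multiplications to 7 at each level.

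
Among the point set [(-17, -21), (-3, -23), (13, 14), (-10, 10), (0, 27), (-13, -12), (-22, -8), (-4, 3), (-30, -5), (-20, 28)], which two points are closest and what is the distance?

Computing all pairwise distances among 10 points:

d((-17, -21), (-3, -23)) = 14.1421
d((-17, -21), (13, 14)) = 46.0977
d((-17, -21), (-10, 10)) = 31.7805
d((-17, -21), (0, 27)) = 50.9215
d((-17, -21), (-13, -12)) = 9.8489
d((-17, -21), (-22, -8)) = 13.9284
d((-17, -21), (-4, 3)) = 27.2947
d((-17, -21), (-30, -5)) = 20.6155
d((-17, -21), (-20, 28)) = 49.0918
d((-3, -23), (13, 14)) = 40.3113
d((-3, -23), (-10, 10)) = 33.7343
d((-3, -23), (0, 27)) = 50.0899
d((-3, -23), (-13, -12)) = 14.8661
d((-3, -23), (-22, -8)) = 24.2074
d((-3, -23), (-4, 3)) = 26.0192
d((-3, -23), (-30, -5)) = 32.45
d((-3, -23), (-20, 28)) = 53.7587
d((13, 14), (-10, 10)) = 23.3452
d((13, 14), (0, 27)) = 18.3848
d((13, 14), (-13, -12)) = 36.7696
d((13, 14), (-22, -8)) = 41.3401
d((13, 14), (-4, 3)) = 20.2485
d((13, 14), (-30, -5)) = 47.0106
d((13, 14), (-20, 28)) = 35.8469
d((-10, 10), (0, 27)) = 19.7231
d((-10, 10), (-13, -12)) = 22.2036
d((-10, 10), (-22, -8)) = 21.6333
d((-10, 10), (-4, 3)) = 9.2195
d((-10, 10), (-30, -5)) = 25.0
d((-10, 10), (-20, 28)) = 20.5913
d((0, 27), (-13, -12)) = 41.1096
d((0, 27), (-22, -8)) = 41.3401
d((0, 27), (-4, 3)) = 24.3311
d((0, 27), (-30, -5)) = 43.8634
d((0, 27), (-20, 28)) = 20.025
d((-13, -12), (-22, -8)) = 9.8489
d((-13, -12), (-4, 3)) = 17.4929
d((-13, -12), (-30, -5)) = 18.3848
d((-13, -12), (-20, 28)) = 40.6079
d((-22, -8), (-4, 3)) = 21.095
d((-22, -8), (-30, -5)) = 8.544 <-- minimum
d((-22, -8), (-20, 28)) = 36.0555
d((-4, 3), (-30, -5)) = 27.2029
d((-4, 3), (-20, 28)) = 29.6816
d((-30, -5), (-20, 28)) = 34.4819

Closest pair: (-22, -8) and (-30, -5) with distance 8.544

The closest pair is (-22, -8) and (-30, -5) with Euclidean distance 8.544. For 10 points, brute-force pairwise comparison is shown above. For large n, the divide-and-conquer algorithm (sort by x, recurse on halves, check the dividing strip) achieves O(n log n).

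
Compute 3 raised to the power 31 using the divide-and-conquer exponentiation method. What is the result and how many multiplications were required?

Computing 3^31 by squaring (build up from 3^1; each line after the first costs one multiplication):

3^1 = 3
3^2 = (3^1)^2 = 3^2 = 9
3^3 = 3 * 3^2 = 3 * 9 = 27
3^6 = (3^3)^2 = 27^2 = 729
3^7 = 3 * 3^6 = 3 * 729 = 2187
3^14 = (3^7)^2 = 2187^2 = 4782969
3^15 = 3 * 3^14 = 3 * 4782969 = 14348907
3^30 = (3^15)^2 = 14348907^2 = 205891132094649
3^31 = 3 * 3^30 = 3 * 205891132094649 = 617673396283947

Result: 617673396283947
Multiplications needed: 8 (8 lines after 3^1)

3^31 = 617673396283947. Using exponentiation by squaring, this requires 8 multiplications. The key idea: if the exponent is even, square the half-power; if odd, multiply by the base once.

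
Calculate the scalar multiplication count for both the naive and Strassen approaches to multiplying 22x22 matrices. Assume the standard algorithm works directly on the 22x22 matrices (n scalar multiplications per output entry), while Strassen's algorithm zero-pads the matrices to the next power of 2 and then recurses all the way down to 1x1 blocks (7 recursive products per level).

Matrix multiplication for 22x22 matrices:

Strassen's algorithm requires power-of-2 dimensions. Pad 22x22 to 32x32 (next power of 2).

Standard algorithm: 22^3 = 10648 multiplications
Strassen's algorithm: 7^(log2(32)) = 7^5 = 16807 multiplications
Difference: 10648 - 16807 = -6159 (Strassen uses MORE here due to padding overhead — for small or just-over-power-of-2 n, padding can outweigh the per-level savings)

Standard: 10648 multiplications (22^3). Strassen: 16807 multiplications (7^5, after padding to 32x32). Strassen reduces 8 recursive multiplications to 7 at each level.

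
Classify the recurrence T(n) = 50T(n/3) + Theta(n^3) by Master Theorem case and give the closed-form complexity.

Master Theorem for T(n) = 50T(n/3) + O(n^3):

a = 50, b = 3, c = 3
log_b(a) = log_3(50) = 3.5609

Case 1: c = 3 < log_3(50) = 3.5609
T(n) = O(n^(log_3 50))

For T(n) = 50T(n/3) + O(n^3): log_3(50) = 3.5609. This is Case 1 of the Master Theorem (c < log_b(a), work dominated by leaves), giving O(n^(log_3 50)).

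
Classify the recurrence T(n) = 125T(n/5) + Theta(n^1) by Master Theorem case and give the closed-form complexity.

Master Theorem for T(n) = 125T(n/5) + O(n^1):

a = 125, b = 5, c = 1
log_b(a) = log_5(125) = 3.0000

Case 1: c = 1 < log_5(125) = 3.0000
T(n) = O(n^(log_5 125)) = O(n^3)

For T(n) = 125T(n/5) + O(n^1): log_5(125) = 3.0000. This is Case 1 of the Master Theorem (c < log_b(a), work dominated by leaves), giving O(n^3).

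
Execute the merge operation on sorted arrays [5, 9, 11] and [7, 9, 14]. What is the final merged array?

Merging process:

Compare 5 vs 7: take 5 from left. Merged: [5]
Compare 9 vs 7: take 7 from right. Merged: [5, 7]
Compare 9 vs 9: take 9 from left. Merged: [5, 7, 9]
Compare 11 vs 9: take 9 from right. Merged: [5, 7, 9, 9]
Compare 11 vs 14: take 11 from left. Merged: [5, 7, 9, 9, 11]
Append remaining from right: [14]. Merged: [5, 7, 9, 9, 11, 14]

Final merged array: [5, 7, 9, 9, 11, 14]
Total comparisons: 5

The merged array is [5, 7, 9, 9, 11, 14], requiring 5 comparisons. The merge step runs in O(n) time where n is the total number of elements.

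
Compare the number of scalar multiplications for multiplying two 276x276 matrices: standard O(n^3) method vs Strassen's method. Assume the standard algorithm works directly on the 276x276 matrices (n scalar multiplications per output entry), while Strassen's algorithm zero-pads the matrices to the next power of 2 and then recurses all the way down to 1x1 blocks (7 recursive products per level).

Matrix multiplication for 276x276 matrices:

Strassen's algorithm requires power-of-2 dimensions. Pad 276x276 to 512x512 (next power of 2).

Standard algorithm: 276^3 = 21024576 multiplications
Strassen's algorithm: 7^(log2(512)) = 7^9 = 40353607 multiplications
Difference: 21024576 - 40353607 = -19329031 (Strassen uses MORE here due to padding overhead — for small or just-over-power-of-2 n, padding can outweigh the per-level savings)

Standard: 21024576 multiplications (276^3). Strassen: 40353607 multiplications (7^9, after padding to 512x512). Strassen reduces 8 recursive multiplications to 7 at each level.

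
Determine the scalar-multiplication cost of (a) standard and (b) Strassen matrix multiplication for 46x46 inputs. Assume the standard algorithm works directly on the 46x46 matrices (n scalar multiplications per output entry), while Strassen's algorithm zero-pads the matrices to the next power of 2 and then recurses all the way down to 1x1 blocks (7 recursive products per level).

Matrix multiplication for 46x46 matrices:

Strassen's algorithm requires power-of-2 dimensions. Pad 46x46 to 64x64 (next power of 2).

Standard algorithm: 46^3 = 97336 multiplications
Strassen's algorithm: 7^(log2(64)) = 7^6 = 117649 multiplications
Difference: 97336 - 117649 = -20313 (Strassen uses MORE here due to padding overhead — for small or just-over-power-of-2 n, padding can outweigh the per-level savings)

Standard: 97336 multiplications (46^3). Strassen: 117649 multiplications (7^6, after padding to 64x64). Strassen reduces 8 recursive multiplications to 7 at each level.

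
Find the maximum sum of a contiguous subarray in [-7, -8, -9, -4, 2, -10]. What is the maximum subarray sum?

Using Kadane's algorithm on [-7, -8, -9, -4, 2, -10]:

Scanning through the array:
Position 1 (value -8): max_ending_here = -8, max_so_far = -7
Position 2 (value -9): max_ending_here = -9, max_so_far = -7
Position 3 (value -4): max_ending_here = -4, max_so_far = -4
Position 4 (value 2): max_ending_here = 2, max_so_far = 2
Position 5 (value -10): max_ending_here = -8, max_so_far = 2

Maximum subarray: [2]
Maximum sum: 2

The maximum subarray is [2] with sum 2. This subarray runs from index 4 to index 4.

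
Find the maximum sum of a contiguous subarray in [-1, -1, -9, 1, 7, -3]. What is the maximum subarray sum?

Using Kadane's algorithm on [-1, -1, -9, 1, 7, -3]:

Scanning through the array:
Position 1 (value -1): max_ending_here = -1, max_so_far = -1
Position 2 (value -9): max_ending_here = -9, max_so_far = -1
Position 3 (value 1): max_ending_here = 1, max_so_far = 1
Position 4 (value 7): max_ending_here = 8, max_so_far = 8
Position 5 (value -3): max_ending_here = 5, max_so_far = 8

Maximum subarray: [1, 7]
Maximum sum: 8

The maximum subarray is [1, 7] with sum 8. This subarray runs from index 3 to index 4.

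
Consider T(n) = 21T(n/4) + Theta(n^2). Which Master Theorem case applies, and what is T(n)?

Master Theorem for T(n) = 21T(n/4) + O(n^2):

a = 21, b = 4, c = 2
log_b(a) = log_4(21) = 2.1962

Case 1: c = 2 < log_4(21) = 2.1962
T(n) = O(n^(log_4 21))

For T(n) = 21T(n/4) + O(n^2): log_4(21) = 2.1962. This is Case 1 of the Master Theorem (c < log_b(a), work dominated by leaves), giving O(n^(log_4 21)).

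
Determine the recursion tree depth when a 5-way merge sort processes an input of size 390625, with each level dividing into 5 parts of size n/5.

For divide and conquer with division factor 5:

Problem sizes at each level:
Level 0: 390625
Level 1: 78125
Level 2: 15625
Level 3: 3125
Level 4: 625
Level 5: 125
Level 6: 25
Level 7: 5
Level 8: 1

The root is level 0 and the size-1 base case is level 8 (the tree spans levels 0 through 8, i.e. 9 levels counting the root), so the depth is the number of divisions: log_5(390625) = 8

The recursion tree depth is log_5(390625) = 8. At each level, the problem size is divided by 5, so it takes 8 divisions to reduce to a base case of size 1. The algorithm makes 5 recursive calls at each level.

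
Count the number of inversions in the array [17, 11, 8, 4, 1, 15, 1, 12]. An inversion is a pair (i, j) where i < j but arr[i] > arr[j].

Finding inversions in [17, 11, 8, 4, 1, 15, 1, 12]:

(0, 1): arr[0]=17 > arr[1]=11
(0, 2): arr[0]=17 > arr[2]=8
(0, 3): arr[0]=17 > arr[3]=4
(0, 4): arr[0]=17 > arr[4]=1
(0, 5): arr[0]=17 > arr[5]=15
(0, 6): arr[0]=17 > arr[6]=1
(0, 7): arr[0]=17 > arr[7]=12
(1, 2): arr[1]=11 > arr[2]=8
(1, 3): arr[1]=11 > arr[3]=4
(1, 4): arr[1]=11 > arr[4]=1
(1, 6): arr[1]=11 > arr[6]=1
(2, 3): arr[2]=8 > arr[3]=4
(2, 4): arr[2]=8 > arr[4]=1
(2, 6): arr[2]=8 > arr[6]=1
(3, 4): arr[3]=4 > arr[4]=1
(3, 6): arr[3]=4 > arr[6]=1
(5, 6): arr[5]=15 > arr[6]=1
(5, 7): arr[5]=15 > arr[7]=12

Total inversions: 18

The array has 18 inversion(s): (0,1), (0,2), (0,3), (0,4), (0,5), (0,6), (0,7), (1,2), (1,3), (1,4), (1,6), (2,3), (2,4), (2,6), (3,4), (3,6), (5,6), (5,7). Each pair (i,j) satisfies i < j and arr[i] > arr[j].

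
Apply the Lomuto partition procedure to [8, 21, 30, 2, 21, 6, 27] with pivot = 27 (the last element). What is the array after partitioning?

Lomuto partition with pivot = 27:

Initial array: [8, 21, 30, 2, 21, 6, 27]

arr[0]=8 <= 27: swap with position 0, array becomes [8, 21, 30, 2, 21, 6, 27]
arr[1]=21 <= 27: swap with position 1, array becomes [8, 21, 30, 2, 21, 6, 27]
arr[2]=30 > 27: no swap
arr[3]=2 <= 27: swap with position 2, array becomes [8, 21, 2, 30, 21, 6, 27]
arr[4]=21 <= 27: swap with position 3, array becomes [8, 21, 2, 21, 30, 6, 27]
arr[5]=6 <= 27: swap with position 4, array becomes [8, 21, 2, 21, 6, 30, 27]

Place pivot at position 5: [8, 21, 2, 21, 6, 27, 30]
Pivot position: 5

After partitioning with pivot 27, the array becomes [8, 21, 2, 21, 6, 27, 30]. The pivot is placed at index 5. All elements to the left of the pivot are <= 27, and all elements to the right are > 27.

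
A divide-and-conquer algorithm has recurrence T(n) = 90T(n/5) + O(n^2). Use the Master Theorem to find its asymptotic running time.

Master Theorem for T(n) = 90T(n/5) + O(n^2):

a = 90, b = 5, c = 2
log_b(a) = log_5(90) = 2.7959

Case 1: c = 2 < log_5(90) = 2.7959
T(n) = O(n^(log_5 90))

For T(n) = 90T(n/5) + O(n^2): log_5(90) = 2.7959. This is Case 1 of the Master Theorem (c < log_b(a), work dominated by leaves), giving O(n^(log_5 90)).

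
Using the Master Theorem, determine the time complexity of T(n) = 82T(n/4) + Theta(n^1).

Master Theorem for T(n) = 82T(n/4) + O(n^1):

a = 82, b = 4, c = 1
log_b(a) = log_4(82) = 3.1788

Case 1: c = 1 < log_4(82) = 3.1788
T(n) = O(n^(log_4 82))

For T(n) = 82T(n/4) + O(n^1): log_4(82) = 3.1788. This is Case 1 of the Master Theorem (c < log_b(a), work dominated by leaves), giving O(n^(log_4 82)).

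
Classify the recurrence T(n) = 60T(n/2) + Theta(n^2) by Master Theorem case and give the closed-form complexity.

Master Theorem for T(n) = 60T(n/2) + O(n^2):

a = 60, b = 2, c = 2
log_b(a) = log_2(60) = 5.9069

Case 1: c = 2 < log_2(60) = 5.9069
T(n) = O(n^(log_2 60))

For T(n) = 60T(n/2) + O(n^2): log_2(60) = 5.9069. This is Case 1 of the Master Theorem (c < log_b(a), work dominated by leaves), giving O(n^(log_2 60)).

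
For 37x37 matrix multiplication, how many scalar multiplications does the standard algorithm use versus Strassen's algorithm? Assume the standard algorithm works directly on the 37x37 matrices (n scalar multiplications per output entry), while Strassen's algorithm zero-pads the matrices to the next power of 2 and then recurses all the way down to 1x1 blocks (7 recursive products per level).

Matrix multiplication for 37x37 matrices:

Strassen's algorithm requires power-of-2 dimensions. Pad 37x37 to 64x64 (next power of 2).

Standard algorithm: 37^3 = 50653 multiplications
Strassen's algorithm: 7^(log2(64)) = 7^6 = 117649 multiplications
Difference: 50653 - 117649 = -66996 (Strassen uses MORE here due to padding overhead — for small or just-over-power-of-2 n, padding can outweigh the per-level savings)

Standard: 50653 multiplications (37^3). Strassen: 117649 multiplications (7^6, after padding to 64x64). Strassen reduces 8 recursive multiplications to 7 at each level.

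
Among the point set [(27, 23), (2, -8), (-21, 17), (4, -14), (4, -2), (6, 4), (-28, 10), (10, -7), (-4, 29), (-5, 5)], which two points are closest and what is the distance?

Computing all pairwise distances among 10 points:

d((27, 23), (2, -8)) = 39.8246
d((27, 23), (-21, 17)) = 48.3735
d((27, 23), (4, -14)) = 43.566
d((27, 23), (4, -2)) = 33.9706
d((27, 23), (6, 4)) = 28.3196
d((27, 23), (-28, 10)) = 56.5155
d((27, 23), (10, -7)) = 34.4819
d((27, 23), (-4, 29)) = 31.5753
d((27, 23), (-5, 5)) = 36.7151
d((2, -8), (-21, 17)) = 33.9706
d((2, -8), (4, -14)) = 6.3246 <-- minimum
d((2, -8), (4, -2)) = 6.3246 <-- minimum
d((2, -8), (6, 4)) = 12.6491
d((2, -8), (-28, 10)) = 34.9857
d((2, -8), (10, -7)) = 8.0623
d((2, -8), (-4, 29)) = 37.4833
d((2, -8), (-5, 5)) = 14.7648
d((-21, 17), (4, -14)) = 39.8246
d((-21, 17), (4, -2)) = 31.4006
d((-21, 17), (6, 4)) = 29.9666
d((-21, 17), (-28, 10)) = 9.8995
d((-21, 17), (10, -7)) = 39.2046
d((-21, 17), (-4, 29)) = 20.8087
d((-21, 17), (-5, 5)) = 20.0
d((4, -14), (4, -2)) = 12.0
d((4, -14), (6, 4)) = 18.1108
d((4, -14), (-28, 10)) = 40.0
d((4, -14), (10, -7)) = 9.2195
d((4, -14), (-4, 29)) = 43.7379
d((4, -14), (-5, 5)) = 21.0238
d((4, -2), (6, 4)) = 6.3246 <-- minimum
d((4, -2), (-28, 10)) = 34.176
d((4, -2), (10, -7)) = 7.8102
d((4, -2), (-4, 29)) = 32.0156
d((4, -2), (-5, 5)) = 11.4018
d((6, 4), (-28, 10)) = 34.5254
d((6, 4), (10, -7)) = 11.7047
d((6, 4), (-4, 29)) = 26.9258
d((6, 4), (-5, 5)) = 11.0454
d((-28, 10), (10, -7)) = 41.6293
d((-28, 10), (-4, 29)) = 30.6105
d((-28, 10), (-5, 5)) = 23.5372
d((10, -7), (-4, 29)) = 38.6264
d((10, -7), (-5, 5)) = 19.2094
d((-4, 29), (-5, 5)) = 24.0208

Minimum distance: 6.3246 (tie among 3 pairs: (2, -8) and (4, -14); (2, -8) and (4, -2); (4, -2) and (6, 4))

The minimum Euclidean distance is 6.3246. There is a tie: 3 pairs achieve this minimum — (2, -8) and (4, -14); (2, -8) and (4, -2); (4, -2) and (6, 4). Any of these is a valid closest pair. For 10 points, brute-force pairwise comparison is shown above. For large n, the divide-and-conquer algorithm (sort by x, recurse on halves, check the dividing strip) achieves O(n log n).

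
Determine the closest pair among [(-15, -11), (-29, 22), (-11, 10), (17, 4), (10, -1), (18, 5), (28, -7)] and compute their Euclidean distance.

Computing all pairwise distances among 7 points:

d((-15, -11), (-29, 22)) = 35.8469
d((-15, -11), (-11, 10)) = 21.3776
d((-15, -11), (17, 4)) = 35.3412
d((-15, -11), (10, -1)) = 26.9258
d((-15, -11), (18, 5)) = 36.6742
d((-15, -11), (28, -7)) = 43.1856
d((-29, 22), (-11, 10)) = 21.6333
d((-29, 22), (17, 4)) = 49.3964
d((-29, 22), (10, -1)) = 45.2769
d((-29, 22), (18, 5)) = 49.98
d((-29, 22), (28, -7)) = 63.9531
d((-11, 10), (17, 4)) = 28.6356
d((-11, 10), (10, -1)) = 23.7065
d((-11, 10), (18, 5)) = 29.4279
d((-11, 10), (28, -7)) = 42.5441
d((17, 4), (10, -1)) = 8.6023
d((17, 4), (18, 5)) = 1.4142 <-- minimum
d((17, 4), (28, -7)) = 15.5563
d((10, -1), (18, 5)) = 10.0
d((10, -1), (28, -7)) = 18.9737
d((18, 5), (28, -7)) = 15.6205

Closest pair: (17, 4) and (18, 5) with distance 1.4142

The closest pair is (17, 4) and (18, 5) with Euclidean distance 1.4142. For 7 points, brute-force pairwise comparison is shown above. For large n, the divide-and-conquer algorithm (sort by x, recurse on halves, check the dividing strip) achieves O(n log n).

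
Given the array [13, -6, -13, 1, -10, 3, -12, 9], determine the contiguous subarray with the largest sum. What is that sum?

Using Kadane's algorithm on [13, -6, -13, 1, -10, 3, -12, 9]:

Scanning through the array:
Position 1 (value -6): max_ending_here = 7, max_so_far = 13
Position 2 (value -13): max_ending_here = -6, max_so_far = 13
Position 3 (value 1): max_ending_here = 1, max_so_far = 13
Position 4 (value -10): max_ending_here = -9, max_so_far = 13
Position 5 (value 3): max_ending_here = 3, max_so_far = 13
Position 6 (value -12): max_ending_here = -9, max_so_far = 13
Position 7 (value 9): max_ending_here = 9, max_so_far = 13

Maximum subarray: [13]
Maximum sum: 13

The maximum subarray is [13] with sum 13. This subarray runs from index 0 to index 0.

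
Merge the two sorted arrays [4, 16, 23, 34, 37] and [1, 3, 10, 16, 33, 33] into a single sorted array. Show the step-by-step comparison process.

Merging process:

Compare 4 vs 1: take 1 from right. Merged: [1]
Compare 4 vs 3: take 3 from right. Merged: [1, 3]
Compare 4 vs 10: take 4 from left. Merged: [1, 3, 4]
Compare 16 vs 10: take 10 from right. Merged: [1, 3, 4, 10]
Compare 16 vs 16: take 16 from left. Merged: [1, 3, 4, 10, 16]
Compare 23 vs 16: take 16 from right. Merged: [1, 3, 4, 10, 16, 16]
Compare 23 vs 33: take 23 from left. Merged: [1, 3, 4, 10, 16, 16, 23]
Compare 34 vs 33: take 33 from right. Merged: [1, 3, 4, 10, 16, 16, 23, 33]
Compare 34 vs 33: take 33 from right. Merged: [1, 3, 4, 10, 16, 16, 23, 33, 33]
Append remaining from left: [34, 37]. Merged: [1, 3, 4, 10, 16, 16, 23, 33, 33, 34, 37]

Final merged array: [1, 3, 4, 10, 16, 16, 23, 33, 33, 34, 37]
Total comparisons: 9

The merged array is [1, 3, 4, 10, 16, 16, 23, 33, 33, 34, 37], requiring 9 comparisons. The merge step runs in O(n) time where n is the total number of elements.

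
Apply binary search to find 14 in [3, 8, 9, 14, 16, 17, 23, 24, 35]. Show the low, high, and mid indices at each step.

Binary search for 14 in [3, 8, 9, 14, 16, 17, 23, 24, 35]:

lo=0, hi=8, mid=4, arr[mid]=16 -> 16 > 14, search left half
lo=0, hi=3, mid=1, arr[mid]=8 -> 8 < 14, search right half
lo=2, hi=3, mid=2, arr[mid]=9 -> 9 < 14, search right half
lo=3, hi=3, mid=3, arr[mid]=14 -> Found target at index 3!

Binary search finds 14 at index 3 after 4 comparisons. The search repeatedly halves the search space by comparing with the middle element.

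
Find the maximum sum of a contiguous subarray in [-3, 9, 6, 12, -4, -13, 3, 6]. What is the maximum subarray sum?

Using Kadane's algorithm on [-3, 9, 6, 12, -4, -13, 3, 6]:

Scanning through the array:
Position 1 (value 9): max_ending_here = 9, max_so_far = 9
Position 2 (value 6): max_ending_here = 15, max_so_far = 15
Position 3 (value 12): max_ending_here = 27, max_so_far = 27
Position 4 (value -4): max_ending_here = 23, max_so_far = 27
Position 5 (value -13): max_ending_here = 10, max_so_far = 27
Position 6 (value 3): max_ending_here = 13, max_so_far = 27
Position 7 (value 6): max_ending_here = 19, max_so_far = 27

Maximum subarray: [9, 6, 12]
Maximum sum: 27

The maximum subarray is [9, 6, 12] with sum 27. This subarray runs from index 1 to index 3.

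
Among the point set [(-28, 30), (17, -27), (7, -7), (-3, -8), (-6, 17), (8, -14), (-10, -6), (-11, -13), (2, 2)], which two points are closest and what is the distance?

Computing all pairwise distances among 9 points:

d((-28, 30), (17, -27)) = 72.6223
d((-28, 30), (7, -7)) = 50.9313
d((-28, 30), (-3, -8)) = 45.4863
d((-28, 30), (-6, 17)) = 25.5539
d((-28, 30), (8, -14)) = 56.8507
d((-28, 30), (-10, -6)) = 40.2492
d((-28, 30), (-11, -13)) = 46.2385
d((-28, 30), (2, 2)) = 41.0366
d((17, -27), (7, -7)) = 22.3607
d((17, -27), (-3, -8)) = 27.5862
d((17, -27), (-6, 17)) = 49.6488
d((17, -27), (8, -14)) = 15.8114
d((17, -27), (-10, -6)) = 34.2053
d((17, -27), (-11, -13)) = 31.305
d((17, -27), (2, 2)) = 32.6497
d((7, -7), (-3, -8)) = 10.0499
d((7, -7), (-6, 17)) = 27.2947
d((7, -7), (8, -14)) = 7.0711 <-- minimum
d((7, -7), (-10, -6)) = 17.0294
d((7, -7), (-11, -13)) = 18.9737
d((7, -7), (2, 2)) = 10.2956
d((-3, -8), (-6, 17)) = 25.1794
d((-3, -8), (8, -14)) = 12.53
d((-3, -8), (-10, -6)) = 7.2801
d((-3, -8), (-11, -13)) = 9.434
d((-3, -8), (2, 2)) = 11.1803
d((-6, 17), (8, -14)) = 34.0147
d((-6, 17), (-10, -6)) = 23.3452
d((-6, 17), (-11, -13)) = 30.4138
d((-6, 17), (2, 2)) = 17.0
d((8, -14), (-10, -6)) = 19.6977
d((8, -14), (-11, -13)) = 19.0263
d((8, -14), (2, 2)) = 17.088
d((-10, -6), (-11, -13)) = 7.0711 <-- minimum
d((-10, -6), (2, 2)) = 14.4222
d((-11, -13), (2, 2)) = 19.8494

Minimum distance: 7.0711 (tie among 2 pairs: (7, -7) and (8, -14); (-10, -6) and (-11, -13))

The minimum Euclidean distance is 7.0711. There is a tie: 2 pairs achieve this minimum — (7, -7) and (8, -14); (-10, -6) and (-11, -13). Any of these is a valid closest pair. For 9 points, brute-force pairwise comparison is shown above. For large n, the divide-and-conquer algorithm (sort by x, recurse on halves, check the dividing strip) achieves O(n log n).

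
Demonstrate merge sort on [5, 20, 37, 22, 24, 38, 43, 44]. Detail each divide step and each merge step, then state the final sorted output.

Merge sort trace:

Split: [5, 20, 37, 22, 24, 38, 43, 44] -> [5, 20, 37, 22] and [24, 38, 43, 44]
  Split: [5, 20, 37, 22] -> [5, 20] and [37, 22]
    Split: [5, 20] -> [5] and [20]
    Merge: [5] + [20] -> [5, 20]
    Split: [37, 22] -> [37] and [22]
    Merge: [37] + [22] -> [22, 37]
  Merge: [5, 20] + [22, 37] -> [5, 20, 22, 37]
  Split: [24, 38, 43, 44] -> [24, 38] and [43, 44]
    Split: [24, 38] -> [24] and [38]
    Merge: [24] + [38] -> [24, 38]
    Split: [43, 44] -> [43] and [44]
    Merge: [43] + [44] -> [43, 44]
  Merge: [24, 38] + [43, 44] -> [24, 38, 43, 44]
Merge: [5, 20, 22, 37] + [24, 38, 43, 44] -> [5, 20, 22, 24, 37, 38, 43, 44]

Final sorted array: [5, 20, 22, 24, 37, 38, 43, 44]

The merge sort proceeds by recursively splitting the array and merging sorted halves.
After all merges, the sorted array is [5, 20, 22, 24, 37, 38, 43, 44].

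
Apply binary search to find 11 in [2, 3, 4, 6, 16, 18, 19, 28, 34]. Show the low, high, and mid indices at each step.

Binary search for 11 in [2, 3, 4, 6, 16, 18, 19, 28, 34]:

lo=0, hi=8, mid=4, arr[mid]=16 -> 16 > 11, search left half
lo=0, hi=3, mid=1, arr[mid]=3 -> 3 < 11, search right half
lo=2, hi=3, mid=2, arr[mid]=4 -> 4 < 11, search right half
lo=3, hi=3, mid=3, arr[mid]=6 -> 6 < 11, search right half
lo=4 > hi=3, target 11 not found

Binary search determines that 11 is not in the array after 4 comparisons. The search space was exhausted without finding the target.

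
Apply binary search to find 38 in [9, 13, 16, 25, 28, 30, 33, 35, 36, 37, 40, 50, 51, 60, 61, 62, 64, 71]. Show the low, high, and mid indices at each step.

Binary search for 38 in [9, 13, 16, 25, 28, 30, 33, 35, 36, 37, 40, 50, 51, 60, 61, 62, 64, 71]:

lo=0, hi=17, mid=8, arr[mid]=36 -> 36 < 38, search right half
lo=9, hi=17, mid=13, arr[mid]=60 -> 60 > 38, search left half
lo=9, hi=12, mid=10, arr[mid]=40 -> 40 > 38, search left half
lo=9, hi=9, mid=9, arr[mid]=37 -> 37 < 38, search right half
lo=10 > hi=9, target 38 not found

Binary search determines that 38 is not in the array after 4 comparisons. The search space was exhausted without finding the target.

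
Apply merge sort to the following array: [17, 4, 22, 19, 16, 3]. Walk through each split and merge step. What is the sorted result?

Merge sort trace:

Split: [17, 4, 22, 19, 16, 3] -> [17, 4, 22] and [19, 16, 3]
  Split: [17, 4, 22] -> [17] and [4, 22]
    Split: [4, 22] -> [4] and [22]
    Merge: [4] + [22] -> [4, 22]
  Merge: [17] + [4, 22] -> [4, 17, 22]
  Split: [19, 16, 3] -> [19] and [16, 3]
    Split: [16, 3] -> [16] and [3]
    Merge: [16] + [3] -> [3, 16]
  Merge: [19] + [3, 16] -> [3, 16, 19]
Merge: [4, 17, 22] + [3, 16, 19] -> [3, 4, 16, 17, 19, 22]

Final sorted array: [3, 4, 16, 17, 19, 22]

The merge sort proceeds by recursively splitting the array and merging sorted halves.
After all merges, the sorted array is [3, 4, 16, 17, 19, 22].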